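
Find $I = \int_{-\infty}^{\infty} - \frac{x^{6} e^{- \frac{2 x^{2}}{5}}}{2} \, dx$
$- \frac{1875 \sqrt{10} \sqrt{\pi}}{256}$

Consider the simpler parametrised integral
$$J(a) = \int_{-\infty}^{\infty} - \frac{e^{- a x^{2}}}{2} \, dx = - \frac{\sqrt{\pi}}{2 \sqrt{a}}.$$

Differentiating under the integral sign brings down a factor of $(-x^2)$:
$$\frac{dJ}{da} = \int_{-\infty}^{\infty} \frac{x^{2} e^{- a x^{2}}}{2} \, dx = \frac{\sqrt{\pi}}{4 a^{\frac{3}{2}}}.$$

Repeating $3$ times in total — each differentiation brings down another $(-x^2)$ — gives
$$\frac{d^{3}J}{da^{3}} = \int_{-\infty}^{\infty} \frac{x^{6} e^{- a x^{2}}}{2} \, dx = \frac{15 \sqrt{\pi}}{16 a^{\frac{7}{2}}},$$
and the integrand here is $(-1)^{3}$ times the target integrand, so $I = (-1)^{3}\,\frac{d^{3}J}{da^{3}} = - \frac{15 \sqrt{\pi}}{16 a^{\frac{7}{2}}}$.

Setting $a = \frac{2}{5}$:
$$I = - \frac{1875 \sqrt{10} \sqrt{\pi}}{256}.$$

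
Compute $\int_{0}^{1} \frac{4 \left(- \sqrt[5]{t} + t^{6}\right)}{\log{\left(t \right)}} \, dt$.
$\log{\left(\frac{1500625}{1296} \right)}$

Introduce a parameter $a$ in the exponent: let $I(a) = \int_{0}^{1} \frac{4 \left(t^{6} - t^{a}\right)}{\log{\left(t \right)}} \, dt$.

Since $\dfrac{\partial}{\partial a}\,t^{a} = t^{a} \ln t$, the $\ln t$ in the denominator cancels and
$$\frac{dI}{da} = \int_{0}^{1} -4 t^{a} \, dt = -4 \left[\frac{t^{a+1}}{a+1}\right]_0^1 = - \frac{4}{a + 1}.$$

Integrating with respect to $a$ gives $I(a) = \log{\left(\frac{2401}{\left(a + 1\right)^{4}} \right)} + C$.

At $a = 6$ the integrand is identically $0$, so $I(6) = 0$. The closed form gives $0$, hence $C = 0$.

Setting $a = \frac{1}{5}$:
$$I = \log{\left(\frac{1500625}{1296} \right)}.$$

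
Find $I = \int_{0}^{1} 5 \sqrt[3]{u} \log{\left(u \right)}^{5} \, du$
$- \frac{54675}{512}$

Begin with the known integral
$$J(a) = \int_{0}^{1} 5 u^{a} \, du = \frac{5}{a + 1}.$$

Differentiating under the integral sign brings down a factor of $\ln u$:
$$\frac{dJ}{da} = \int_{0}^{1} 5 u^{a} \log{\left(u \right)} \, du = - \frac{5}{\left(a + 1\right)^{2}}.$$

Repeating $5$ times in total — each differentiation brings down another $\ln u$ — gives
$$\frac{d^{5}J}{da^{5}} = \int_{0}^{1} 5 u^{a} \log{\left(u \right)}^{5} \, du = - \frac{600}{\left(a + 1\right)^{6}},$$
and the integrand here is exactly the target integrand, so $I = - \frac{600}{\left(a + 1\right)^{6}}$.

Setting $a = \frac{1}{3}$:
$$I = - \frac{54675}{512}.$$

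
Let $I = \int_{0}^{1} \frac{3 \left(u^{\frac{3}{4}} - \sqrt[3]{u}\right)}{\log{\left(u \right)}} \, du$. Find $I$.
$- \log{\left(\frac{4096}{9261} \right)}$

Introduce a parameter $a$ in the exponent: let $I(a) = \int_{0}^{1} \frac{3 \left(u^{\frac{3}{4}} - u^{a}\right)}{\log{\left(u \right)}} \, du$.

Since $\dfrac{\partial}{\partial a}\,u^{a} = u^{a} \ln u$, the $\ln u$ in the denominator cancels and
$$\frac{dI}{da} = \int_{0}^{1} -3 u^{a} \, du = -3 \left[\frac{u^{a+1}}{a+1}\right]_0^1 = - \frac{3}{a + 1}.$$

Integrating with respect to $a$ gives $I(a) = - \log{\left(\frac{64 \left(a + 1\right)^{3}}{343} \right)} + C$.

At $a = \frac{3}{4}$ the integrand is identically $0$, so $I(\frac{3}{4}) = 0$. The closed form gives $0$, hence $C = 0$.

Setting $a = \frac{1}{3}$:
$$I = - \log{\left(\frac{4096}{9261} \right)}.$$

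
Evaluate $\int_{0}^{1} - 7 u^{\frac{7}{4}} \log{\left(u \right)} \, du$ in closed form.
$\frac{112}{121}$

Start from the elementary integral
$$J(a) = \int_{0}^{1} - 7 u^{a} \, du = - \frac{7}{a + 1}.$$

Differentiating under the integral sign brings down a factor of $\ln u$:
$$\frac{dJ}{da} = \int_{0}^{1} - 7 u^{a} \log{\left(u \right)} \, du = \frac{7}{\left(a + 1\right)^{2}}.$$

The integral on the left is $I$, so $I = \frac{7}{\left(a + 1\right)^{2}}$.

Setting $a = \frac{7}{4}$:
$$I = \frac{112}{121}.$$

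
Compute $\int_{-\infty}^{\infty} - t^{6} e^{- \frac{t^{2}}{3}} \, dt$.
$- \frac{405 \sqrt{3} \sqrt{\pi}}{8}$

Start from the elementary integral
$$J(a) = \int_{-\infty}^{\infty} - e^{- a t^{2}} \, dt = - \frac{\sqrt{\pi}}{\sqrt{a}}.$$

Differentiating under the integral sign brings down a factor of $(-t^2)$:
$$\frac{dJ}{da} = \int_{-\infty}^{\infty} t^{2} e^{- a t^{2}} \, dt = \frac{\sqrt{\pi}}{2 a^{\frac{3}{2}}}.$$

Repeating $3$ times in total — each differentiation brings down another $(-t^2)$ — gives
$$\frac{d^{3}J}{da^{3}} = \int_{-\infty}^{\infty} t^{6} e^{- a t^{2}} \, dt = \frac{15 \sqrt{\pi}}{8 a^{\frac{7}{2}}},$$
and the integrand here is $(-1)^{3}$ times the target integrand, so $I = (-1)^{3}\,\frac{d^{3}J}{da^{3}} = - \frac{15 \sqrt{\pi}}{8 a^{\frac{7}{2}}}$.

Setting $a = \frac{1}{3}$:
$$I = - \frac{405 \sqrt{3} \sqrt{\pi}}{8}.$$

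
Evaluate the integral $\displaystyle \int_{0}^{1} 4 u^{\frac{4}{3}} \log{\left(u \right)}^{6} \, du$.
$\frac{6298560}{823543}$

Begin with the known integral
$$J(a) = \int_{0}^{1} 4 u^{a} \, du = \frac{4}{a + 1}.$$

Differentiating under the integral sign brings down a factor of $\ln u$:
$$\frac{dJ}{da} = \int_{0}^{1} 4 u^{a} \log{\left(u \right)} \, du = - \frac{4}{\left(a + 1\right)^{2}}.$$

Repeating $6$ times in total — each differentiation brings down another $\ln u$ — gives
$$\frac{d^{6}J}{da^{6}} = \int_{0}^{1} 4 u^{a} \log{\left(u \right)}^{6} \, du = \frac{2880}{\left(a + 1\right)^{7}},$$
and the integrand here is exactly the target integrand, so $I = \frac{2880}{\left(a + 1\right)^{7}}$.

Setting $a = \frac{4}{3}$:
$$I = \frac{6298560}{823543}.$$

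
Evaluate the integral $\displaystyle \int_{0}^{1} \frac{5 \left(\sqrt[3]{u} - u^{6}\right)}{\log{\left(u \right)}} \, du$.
$- \log{\left(\frac{4084101}{1024} \right)}$

Consider the one-parameter family: let $I(a) = \int_{0}^{1} \frac{5 \left(\sqrt[3]{u} - u^{a}\right)}{\log{\left(u \right)}} \, du$.

Since $\dfrac{\partial}{\partial a}\,u^{a} = u^{a} \ln u$, the $\ln u$ in the denominator cancels and
$$\frac{dI}{da} = \int_{0}^{1} -5 u^{a} \, du = -5 \left[\frac{u^{a+1}}{a+1}\right]_0^1 = - \frac{5}{a + 1}.$$

Integrating with respect to $a$ gives $I(a) = - \log{\left(\frac{243 \left(a + 1\right)^{5}}{1024} \right)} + C$.

At $a = \frac{1}{3}$ the integrand is identically $0$, so $I(\frac{1}{3}) = 0$. The closed form gives $0$, hence $C = 0$.

Setting $a = 6$:
$$I = - \log{\left(\frac{4084101}{1024} \right)}.$$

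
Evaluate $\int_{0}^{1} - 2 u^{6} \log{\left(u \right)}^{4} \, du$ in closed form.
$- \frac{48}{16807}$

Start from the elementary integral
$$J(a) = \int_{0}^{1} - 2 u^{a} \, du = - \frac{2}{a + 1}.$$

Differentiating under the integral sign brings down a factor of $\ln u$:
$$\frac{dJ}{da} = \int_{0}^{1} - 2 u^{a} \log{\left(u \right)} \, du = \frac{2}{\left(a + 1\right)^{2}}.$$

Repeating $4$ times in total — each differentiation brings down another $\ln u$ — gives
$$\frac{d^{4}J}{da^{4}} = \int_{0}^{1} - 2 u^{a} \log{\left(u \right)}^{4} \, du = - \frac{48}{\left(a + 1\right)^{5}},$$
and the integrand here is exactly the target integrand, so $I = - \frac{48}{\left(a + 1\right)^{5}}$.

Setting $a = 6$:
$$I = - \frac{48}{16807}.$$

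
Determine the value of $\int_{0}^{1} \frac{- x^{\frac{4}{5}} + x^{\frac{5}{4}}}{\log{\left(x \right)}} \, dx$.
$\log{\left(\frac{5}{4} \right)}$

Replace the exponent $\frac{5}{4}$ by a parameter $a$: let $I(a) = \int_{0}^{1} \frac{- x^{\frac{4}{5}} + x^{a}}{\log{\left(x \right)}} \, dx$.

Since $\dfrac{\partial}{\partial a}\,x^{a} = x^{a} \ln x$, the $\ln x$ in the denominator cancels and
$$\frac{dI}{da} = \int_{0}^{1} x^{a} \, dx = \left[\frac{x^{a+1}}{a+1}\right]_0^1 = \frac{1}{a + 1}.$$

Integrating with respect to $a$ gives $I(a) = \log{\left(\frac{5 a}{9} + \frac{5}{9} \right)} + C$.

At $a = \frac{4}{5}$ the integrand is identically $0$, so $I(\frac{4}{5}) = 0$. The closed form gives $0$, hence $C = 0$.

Setting $a = \frac{5}{4}$:
$$I = \log{\left(\frac{5}{4} \right)}.$$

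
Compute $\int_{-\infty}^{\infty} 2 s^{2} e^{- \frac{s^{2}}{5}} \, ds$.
$5 \sqrt{5} \sqrt{\pi}$

Start from the elementary integral
$$J(a) = \int_{-\infty}^{\infty} 2 e^{- a s^{2}} \, ds = \frac{2 \sqrt{\pi}}{\sqrt{a}}.$$

Differentiating under the integral sign brings down a factor of $(-s^2)$:
$$\frac{dJ}{da} = \int_{-\infty}^{\infty} - 2 s^{2} e^{- a s^{2}} \, ds = - \frac{\sqrt{\pi}}{a^{\frac{3}{2}}}.$$

The integral on the left is $-I$, so $I = \frac{\sqrt{\pi}}{a^{\frac{3}{2}}}$.

Setting $a = \frac{1}{5}$:
$$I = 5 \sqrt{5} \sqrt{\pi}.$$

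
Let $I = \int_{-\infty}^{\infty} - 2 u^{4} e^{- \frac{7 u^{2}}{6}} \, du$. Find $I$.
$- \frac{54 \sqrt{42} \sqrt{\pi}}{343}$

Consider the simpler parametrised integral
$$J(a) = \int_{-\infty}^{\infty} - 2 e^{- a u^{2}} \, du = - \frac{2 \sqrt{\pi}}{\sqrt{a}}.$$

Differentiating under the integral sign brings down a factor of $(-u^2)$:
$$\frac{dJ}{da} = \int_{-\infty}^{\infty} 2 u^{2} e^{- a u^{2}} \, du = \frac{\sqrt{\pi}}{a^{\frac{3}{2}}}.$$

Repeating twice in total — each differentiation brings down another $(-u^2)$ — gives
$$\frac{d^{2}J}{da^{2}} = \int_{-\infty}^{\infty} - 2 u^{4} e^{- a u^{2}} \, du = - \frac{3 \sqrt{\pi}}{2 a^{\frac{5}{2}}},$$
and the integrand here is exactly the target integrand, so $I = - \frac{3 \sqrt{\pi}}{2 a^{\frac{5}{2}}}$.

Setting $a = \frac{7}{6}$:
$$I = - \frac{54 \sqrt{42} \sqrt{\pi}}{343}.$$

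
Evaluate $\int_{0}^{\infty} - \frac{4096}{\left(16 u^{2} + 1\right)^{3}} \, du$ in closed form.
$- 192 \pi$

Recall the elementary integral
$$J(a) = \int_{0}^{\infty} - \frac{1}{a^{2} + u^{2}} \, du = - \frac{\pi}{2 a}.$$

Differentiating under the integral sign with respect to $a$,
$$\frac{dJ}{da} = \int_{0}^{\infty} \frac{2 a}{\left(a^{2} + u^{2}\right)^{2}} \, du = \frac{\pi}{2 a^{2}},$$
so $\int_{0}^{\infty} - \frac{1}{\left(a^{2} + u^{2}\right)^{2}} \, du = - \frac{\pi}{4 a^{3}}$.

Repeating — each differentiation of $1/(u^2+a^2)^j$ produces $-2ja/(u^2+a^2)^{j+1}$ — and dividing through by $-2ja$ at each step yields, after $2$ differentiations in total,
$$\int_{0}^{\infty} - \frac{1}{\left(a^{2} + u^{2}\right)^{3}} \, du = - \frac{3 \pi}{16 a^{5}}.$$

Setting $a = \frac{1}{4}$:
$$I = - 192 \pi.$$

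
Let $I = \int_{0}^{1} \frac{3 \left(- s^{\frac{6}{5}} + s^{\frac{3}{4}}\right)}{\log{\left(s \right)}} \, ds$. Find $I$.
$\log{\left(\frac{42875}{85184} \right)}$

Replace the exponent $\frac{3}{4}$ by a parameter $a$: let $I(a) = \int_{0}^{1} \frac{3 \left(- s^{\frac{6}{5}} + s^{a}\right)}{\log{\left(s \right)}} \, ds$.

Since $\dfrac{\partial}{\partial a}\,s^{a} = s^{a} \ln s$, the $\ln s$ in the denominator cancels and
$$\frac{dI}{da} = \int_{0}^{1} 3 s^{a} \, ds = 3 \left[\frac{s^{a+1}}{a+1}\right]_0^1 = \frac{3}{a + 1}.$$

Integrating with respect to $a$ gives $I(a) = \log{\left(\frac{125 \left(a + 1\right)^{3}}{1331} \right)} + C$.

At $a = \frac{6}{5}$ the integrand is identically $0$, so $I(\frac{6}{5}) = 0$. The closed form gives $0$, hence $C = 0$.

Setting $a = \frac{3}{4}$:
$$I = \log{\left(\frac{42875}{85184} \right)}.$$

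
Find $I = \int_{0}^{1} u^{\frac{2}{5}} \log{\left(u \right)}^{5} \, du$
$- \frac{1875000}{117649}$

Consider the simpler parametrised integral
$$J(a) = \int_{0}^{1} u^{a} \, du = \frac{1}{a + 1}.$$

Differentiating under the integral sign brings down a factor of $\ln u$:
$$\frac{dJ}{da} = \int_{0}^{1} u^{a} \log{\left(u \right)} \, du = - \frac{1}{\left(a + 1\right)^{2}}.$$

Repeating $5$ times in total — each differentiation brings down another $\ln u$ — gives
$$\frac{d^{5}J}{da^{5}} = \int_{0}^{1} u^{a} \log{\left(u \right)}^{5} \, du = - \frac{120}{\left(a + 1\right)^{6}},$$
and the integrand here is exactly the target integrand, so $I = - \frac{120}{\left(a + 1\right)^{6}}$.

Setting $a = \frac{2}{5}$:
$$I = - \frac{1875000}{117649}.$$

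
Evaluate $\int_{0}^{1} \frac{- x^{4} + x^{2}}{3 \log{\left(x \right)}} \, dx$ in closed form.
$- \frac{\log{\left(5 \right)}}{3} + \frac{\log{\left(3 \right)}}{3}$

Replace the exponent $4$ by a parameter $a$: let $I(a) = \int_{0}^{1} \frac{x^{2} - x^{a}}{3 \log{\left(x \right)}} \, dx$.

Since $\dfrac{\partial}{\partial a}\,x^{a} = x^{a} \ln x$, the $\ln x$ in the denominator cancels and
$$\frac{dI}{da} = \int_{0}^{1} - \frac{1}{3} x^{a} \, dx = - \frac{1}{3} \left[\frac{x^{a+1}}{a+1}\right]_0^1 = - \frac{1}{3 a + 3}.$$

Integrating with respect to $a$ gives $I(a) = - \frac{\log{\left(a + 1 \right)}}{3} + \frac{\log{\left(3 \right)}}{3} + C$.

At $a = 2$ the integrand is identically $0$, so $I(2) = 0$. The closed form gives $0$, hence $C = 0$.

Setting $a = 4$:
$$I = - \frac{\log{\left(5 \right)}}{3} + \frac{\log{\left(3 \right)}}{3}.$$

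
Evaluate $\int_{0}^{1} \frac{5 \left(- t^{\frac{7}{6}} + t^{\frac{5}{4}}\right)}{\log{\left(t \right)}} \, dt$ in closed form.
$\log{\left(\frac{14348907}{11881376} \right)}$

Replace the exponent $\frac{5}{4}$ by a parameter $a$: let $I(a) = \int_{0}^{1} \frac{5 \left(- t^{\frac{7}{6}} + t^{a}\right)}{\log{\left(t \right)}} \, dt$.

Since $\dfrac{\partial}{\partial a}\,t^{a} = t^{a} \ln t$, the $\ln t$ in the denominator cancels and
$$\frac{dI}{da} = \int_{0}^{1} 5 t^{a} \, dt = 5 \left[\frac{t^{a+1}}{a+1}\right]_0^1 = \frac{5}{a + 1}.$$

Integrating with respect to $a$ gives $I(a) = \log{\left(\frac{7776 \left(a + 1\right)^{5}}{371293} \right)} + C$.

At $a = \frac{7}{6}$ the integrand is identically $0$, so $I(\frac{7}{6}) = 0$. The closed form gives $0$, hence $C = 0$.

Setting $a = \frac{5}{4}$:
$$I = \log{\left(\frac{14348907}{11881376} \right)}.$$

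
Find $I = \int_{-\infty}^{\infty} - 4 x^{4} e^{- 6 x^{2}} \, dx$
$- \frac{\sqrt{6} \sqrt{\pi}}{72}$

Begin with the known integral
$$J(a) = \int_{-\infty}^{\infty} - 4 e^{- a x^{2}} \, dx = - \frac{4 \sqrt{\pi}}{\sqrt{a}}.$$

Differentiating under the integral sign brings down a factor of $(-x^2)$:
$$\frac{dJ}{da} = \int_{-\infty}^{\infty} 4 x^{2} e^{- a x^{2}} \, dx = \frac{2 \sqrt{\pi}}{a^{\frac{3}{2}}}.$$

Repeating twice in total — each differentiation brings down another $(-x^2)$ — gives
$$\frac{d^{2}J}{da^{2}} = \int_{-\infty}^{\infty} - 4 x^{4} e^{- a x^{2}} \, dx = - \frac{3 \sqrt{\pi}}{a^{\frac{5}{2}}},$$
and the integrand here is exactly the target integrand, so $I = - \frac{3 \sqrt{\pi}}{a^{\frac{5}{2}}}$.

Setting $a = 6$:
$$I = - \frac{\sqrt{6} \sqrt{\pi}}{72}.$$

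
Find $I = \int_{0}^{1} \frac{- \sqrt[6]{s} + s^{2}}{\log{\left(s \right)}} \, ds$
$\log{\left(\frac{18}{7} \right)}$

Consider the one-parameter family: let $I(a) = \int_{0}^{1} \frac{- \sqrt[6]{s} + s^{a}}{\log{\left(s \right)}} \, ds$.

Since $\dfrac{\partial}{\partial a}\,s^{a} = s^{a} \ln s$, the $\ln s$ in the denominator cancels and
$$\frac{dI}{da} = \int_{0}^{1} s^{a} \, ds = \left[\frac{s^{a+1}}{a+1}\right]_0^1 = \frac{1}{a + 1}.$$

Integrating with respect to $a$ gives $I(a) = \log{\left(\frac{6 a}{7} + \frac{6}{7} \right)} + C$.

At $a = \frac{1}{6}$ the integrand is identically $0$, so $I(\frac{1}{6}) = 0$. The closed form gives $0$, hence $C = 0$.

Setting $a = 2$:
$$I = \log{\left(\frac{18}{7} \right)}.$$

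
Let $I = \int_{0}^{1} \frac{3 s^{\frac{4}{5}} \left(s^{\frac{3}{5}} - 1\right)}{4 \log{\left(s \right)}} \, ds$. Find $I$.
$- \frac{3 \log{\left(3 \right)}}{2} + \frac{3 \log{\left(12 \right)}}{4}$

Consider the one-parameter family: let $I(a) = \int_{0}^{1} \frac{3 \left(s^{\frac{7}{5}} - s^{a}\right)}{4 \log{\left(s \right)}} \, ds$.

Since $\dfrac{\partial}{\partial a}\,s^{a} = s^{a} \ln s$, the $\ln s$ in the denominator cancels and
$$\frac{dI}{da} = \int_{0}^{1} - \frac{3}{4} s^{a} \, ds = - \frac{3}{4} \left[\frac{s^{a+1}}{a+1}\right]_0^1 = - \frac{3}{4 a + 4}.$$

Integrating with respect to $a$ gives $I(a) = - \frac{3 \log{\left(a + 1 \right)}}{4} - \frac{3 \log{\left(5 \right)}}{4} + \frac{3 \log{\left(12 \right)}}{4} + C$.

At $a = \frac{7}{5}$ the integrand is identically $0$, so $I(\frac{7}{5}) = 0$. The closed form gives $0$, hence $C = 0$.

Setting $a = \frac{4}{5}$:
$$I = - \frac{3 \log{\left(3 \right)}}{2} + \frac{3 \log{\left(12 \right)}}{4}.$$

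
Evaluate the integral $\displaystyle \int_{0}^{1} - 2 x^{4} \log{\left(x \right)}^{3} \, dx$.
$\frac{12}{625}$

Consider the simpler parametrised integral
$$J(a) = \int_{0}^{1} - 2 x^{a} \, dx = - \frac{2}{a + 1}.$$

Differentiating under the integral sign brings down a factor of $\ln x$:
$$\frac{dJ}{da} = \int_{0}^{1} - 2 x^{a} \log{\left(x \right)} \, dx = \frac{2}{\left(a + 1\right)^{2}}.$$

Repeating $3$ times in total — each differentiation brings down another $\ln x$ — gives
$$\frac{d^{3}J}{da^{3}} = \int_{0}^{1} - 2 x^{a} \log{\left(x \right)}^{3} \, dx = \frac{12}{\left(a + 1\right)^{4}},$$
and the integrand here is exactly the target integrand, so $I = \frac{12}{\left(a + 1\right)^{4}}$.

Setting $a = 4$:
$$I = \frac{12}{625}.$$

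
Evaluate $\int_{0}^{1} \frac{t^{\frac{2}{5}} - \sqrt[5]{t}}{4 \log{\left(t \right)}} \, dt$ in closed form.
$- \frac{\log{\left(6 \right)}}{4} + \frac{\log{\left(7 \right)}}{4}$

Replace the exponent $\frac{1}{5}$ by a parameter $a$: let $I(a) = \int_{0}^{1} \frac{t^{\frac{2}{5}} - t^{a}}{4 \log{\left(t \right)}} \, dt$.

Since $\dfrac{\partial}{\partial a}\,t^{a} = t^{a} \ln t$, the $\ln t$ in the denominator cancels and
$$\frac{dI}{da} = \int_{0}^{1} - \frac{1}{4} t^{a} \, dt = - \frac{1}{4} \left[\frac{t^{a+1}}{a+1}\right]_0^1 = - \frac{1}{4 a + 4}.$$

Integrating with respect to $a$ gives $I(a) = - \frac{\log{\left(a + 1 \right)}}{4} - \frac{\log{\left(5 \right)}}{4} + \frac{\log{\left(7 \right)}}{4} + C$.

At $a = \frac{2}{5}$ the integrand is identically $0$, so $I(\frac{2}{5}) = 0$. The closed form gives $0$, hence $C = 0$.

Setting $a = \frac{1}{5}$:
$$I = - \frac{\log{\left(6 \right)}}{4} + \frac{\log{\left(7 \right)}}{4}.$$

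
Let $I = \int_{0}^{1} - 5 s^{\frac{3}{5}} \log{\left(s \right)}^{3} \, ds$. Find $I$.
$\frac{9375}{2048}$

Begin with the known integral
$$J(a) = \int_{0}^{1} - 5 s^{a} \, ds = - \frac{5}{a + 1}.$$

Differentiating under the integral sign brings down a factor of $\ln s$:
$$\frac{dJ}{da} = \int_{0}^{1} - 5 s^{a} \log{\left(s \right)} \, ds = \frac{5}{\left(a + 1\right)^{2}}.$$

Repeating $3$ times in total — each differentiation brings down another $\ln s$ — gives
$$\frac{d^{3}J}{da^{3}} = \int_{0}^{1} - 5 s^{a} \log{\left(s \right)}^{3} \, ds = \frac{30}{\left(a + 1\right)^{4}},$$
and the integrand here is exactly the target integrand, so $I = \frac{30}{\left(a + 1\right)^{4}}$.

Setting $a = \frac{3}{5}$:
$$I = \frac{9375}{2048}.$$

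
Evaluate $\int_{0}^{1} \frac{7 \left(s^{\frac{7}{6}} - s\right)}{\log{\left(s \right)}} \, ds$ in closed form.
$- \log{\left(\frac{35831808}{62748517} \right)}$

Consider the one-parameter family: let $I(a) = \int_{0}^{1} \frac{7 \left(s^{\frac{7}{6}} - s^{a}\right)}{\log{\left(s \right)}} \, ds$.

Since $\dfrac{\partial}{\partial a}\,s^{a} = s^{a} \ln s$, the $\ln s$ in the denominator cancels and
$$\frac{dI}{da} = \int_{0}^{1} -7 s^{a} \, ds = -7 \left[\frac{s^{a+1}}{a+1}\right]_0^1 = - \frac{7}{a + 1}.$$

Integrating with respect to $a$ gives $I(a) = - \log{\left(\frac{279936 \left(a + 1\right)^{7}}{62748517} \right)} + C$.

At $a = \frac{7}{6}$ the integrand is identically $0$, so $I(\frac{7}{6}) = 0$. The closed form gives $0$, hence $C = 0$.

Setting $a = 1$:
$$I = - \log{\left(\frac{35831808}{62748517} \right)}.$$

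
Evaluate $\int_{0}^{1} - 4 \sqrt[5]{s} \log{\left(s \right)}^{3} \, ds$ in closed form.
$\frac{625}{54}$

Begin with the known integral
$$J(a) = \int_{0}^{1} - 4 s^{a} \, ds = - \frac{4}{a + 1}.$$

Differentiating under the integral sign brings down a factor of $\ln s$:
$$\frac{dJ}{da} = \int_{0}^{1} - 4 s^{a} \log{\left(s \right)} \, ds = \frac{4}{\left(a + 1\right)^{2}}.$$

Repeating $3$ times in total — each differentiation brings down another $\ln s$ — gives
$$\frac{d^{3}J}{da^{3}} = \int_{0}^{1} - 4 s^{a} \log{\left(s \right)}^{3} \, ds = \frac{24}{\left(a + 1\right)^{4}},$$
and the integrand here is exactly the target integrand, so $I = \frac{24}{\left(a + 1\right)^{4}}$.

Setting $a = \frac{1}{5}$:
$$I = \frac{625}{54}.$$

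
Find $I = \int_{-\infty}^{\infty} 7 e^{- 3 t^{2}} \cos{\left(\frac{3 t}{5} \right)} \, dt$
$\frac{7 \sqrt{3} \sqrt{\pi}}{3 e^{\frac{3}{100}}}$

Let $b$ denote the cosine frequency and define $I(b) = \int_{-\infty}^{\infty} 7 e^{- 3 t^{2}} \cos{\left(b t \right)} \, dt$.

Differentiating under the integral sign,
$$I'(b) = \int_{-\infty}^{\infty} - 7 t e^{- 3 t^{2}} \sin{\left(b t \right)} \, dt.$$

Integrate $\int_{-\infty}^{\infty} t \sin(b t)\, e^{- 3 t^{2}}\, dt$ by parts with $u = \sin(b t)$ and $dv = t\, e^{- 3 t^{2}}\, dt$, giving $v = - \frac{e^{- 3 t^{2}}}{6}$. The boundary term vanishes and
$$\int_{-\infty}^{\infty} t \sin(b t)\, e^{- 3 t^{2}}\, dt = \frac{b}{6} \int_{-\infty}^{\infty} \cos(b t)\, e^{- 3 t^{2}}\, dt,$$
so $I'(b) = - \frac{b}{6}\, I(b)$.

This is a separable first-order ODE; solving with the initial condition $I(0) = \int_{-\infty}^{\infty} 7 e^{- 3 t^{2}}\,dt = \frac{7 \sqrt{3} \sqrt{\pi}}{3}$ gives
$$I(b) = \frac{7 \sqrt{3} \sqrt{\pi} e^{- \frac{b^{2}}{12}}}{3}.$$

Setting $b = \frac{3}{5}$:
$$I = \frac{7 \sqrt{3} \sqrt{\pi}}{3 e^{\frac{3}{100}}}.$$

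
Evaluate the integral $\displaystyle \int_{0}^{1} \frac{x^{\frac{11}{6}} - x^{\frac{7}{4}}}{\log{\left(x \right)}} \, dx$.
$- \log{\left(33 \right)} + \log{\left(34 \right)}$

Consider the one-parameter family: let $I(a) = \int_{0}^{1} \frac{x^{\frac{11}{6}} - x^{a}}{\log{\left(x \right)}} \, dx$.

Since $\dfrac{\partial}{\partial a}\,x^{a} = x^{a} \ln x$, the $\ln x$ in the denominator cancels and
$$\frac{dI}{da} = \int_{0}^{1} -1 x^{a} \, dx = -1 \left[\frac{x^{a+1}}{a+1}\right]_0^1 = - \frac{1}{a + 1}.$$

Integrating with respect to $a$ gives $I(a) = - \log{\left(\frac{6 a}{17} + \frac{6}{17} \right)} + C$.

At $a = \frac{11}{6}$ the integrand is identically $0$, so $I(\frac{11}{6}) = 0$. The closed form gives $0$, hence $C = 0$.

Setting $a = \frac{7}{4}$:
$$I = - \log{\left(33 \right)} + \log{\left(34 \right)}.$$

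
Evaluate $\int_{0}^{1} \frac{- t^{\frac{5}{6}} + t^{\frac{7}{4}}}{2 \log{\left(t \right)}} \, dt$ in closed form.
$- \log{\left(2 \right)} + \frac{\log{\left(6 \right)}}{2}$

Replace the exponent $\frac{5}{6}$ by a parameter $a$: let $I(a) = \int_{0}^{1} \frac{t^{\frac{7}{4}} - t^{a}}{2 \log{\left(t \right)}} \, dt$.

Since $\dfrac{\partial}{\partial a}\,t^{a} = t^{a} \ln t$, the $\ln t$ in the denominator cancels and
$$\frac{dI}{da} = \int_{0}^{1} - \frac{1}{2} t^{a} \, dt = - \frac{1}{2} \left[\frac{t^{a+1}}{a+1}\right]_0^1 = - \frac{1}{2 a + 2}.$$

Integrating with respect to $a$ gives $I(a) = - \frac{\log{\left(a + 1 \right)}}{2} - \log{\left(2 \right)} + \frac{\log{\left(11 \right)}}{2} + C$.

At $a = \frac{7}{4}$ the integrand is identically $0$, so $I(\frac{7}{4}) = 0$. The closed form gives $0$, hence $C = 0$.

Setting $a = \frac{5}{6}$:
$$I = - \log{\left(2 \right)} + \frac{\log{\left(6 \right)}}{2}.$$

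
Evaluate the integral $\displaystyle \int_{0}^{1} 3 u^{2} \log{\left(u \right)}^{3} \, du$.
$- \frac{2}{9}$

Consider the simpler parametrised integral
$$J(a) = \int_{0}^{1} 3 u^{a} \, du = \frac{3}{a + 1}.$$

Differentiating under the integral sign brings down a factor of $\ln u$:
$$\frac{dJ}{da} = \int_{0}^{1} 3 u^{a} \log{\left(u \right)} \, du = - \frac{3}{\left(a + 1\right)^{2}}.$$

Repeating $3$ times in total — each differentiation brings down another $\ln u$ — gives
$$\frac{d^{3}J}{da^{3}} = \int_{0}^{1} 3 u^{a} \log{\left(u \right)}^{3} \, du = - \frac{18}{\left(a + 1\right)^{4}},$$
and the integrand here is exactly the target integrand, so $I = - \frac{18}{\left(a + 1\right)^{4}}$.

Setting $a = 2$:
$$I = - \frac{2}{9}.$$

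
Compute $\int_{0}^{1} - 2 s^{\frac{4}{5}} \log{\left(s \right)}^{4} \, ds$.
$- \frac{50000}{19683}$

Consider the simpler parametrised integral
$$J(a) = \int_{0}^{1} - 2 s^{a} \, ds = - \frac{2}{a + 1}.$$

Differentiating under the integral sign brings down a factor of $\ln s$:
$$\frac{dJ}{da} = \int_{0}^{1} - 2 s^{a} \log{\left(s \right)} \, ds = \frac{2}{\left(a + 1\right)^{2}}.$$

Repeating $4$ times in total — each differentiation brings down another $\ln s$ — gives
$$\frac{d^{4}J}{da^{4}} = \int_{0}^{1} - 2 s^{a} \log{\left(s \right)}^{4} \, ds = - \frac{48}{\left(a + 1\right)^{5}},$$
and the integrand here is exactly the target integrand, so $I = - \frac{48}{\left(a + 1\right)^{5}}$.

Setting $a = \frac{4}{5}$:
$$I = - \frac{50000}{19683}.$$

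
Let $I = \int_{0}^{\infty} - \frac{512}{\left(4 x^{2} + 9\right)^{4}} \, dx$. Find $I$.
$- \frac{40 \pi}{2187}$

Begin with the known result
$$J(a) = \int_{0}^{\infty} - \frac{2}{a^{2} + x^{2}} \, dx = - \frac{\pi}{a}.$$

Differentiating under the integral sign with respect to $a$,
$$\frac{dJ}{da} = \int_{0}^{\infty} \frac{4 a}{\left(a^{2} + x^{2}\right)^{2}} \, dx = \frac{\pi}{a^{2}},$$
so $\int_{0}^{\infty} - \frac{2}{\left(a^{2} + x^{2}\right)^{2}} \, dx = - \frac{\pi}{2 a^{3}}$.

Repeating — each differentiation of $1/(x^2+a^2)^j$ produces $-2ja/(x^2+a^2)^{j+1}$ — and dividing through by $-2ja$ at each step yields, after $3$ differentiations in total,
$$\int_{0}^{\infty} - \frac{2}{\left(a^{2} + x^{2}\right)^{4}} \, dx = - \frac{5 \pi}{16 a^{7}}.$$

Setting $a = \frac{3}{2}$:
$$I = - \frac{40 \pi}{2187}.$$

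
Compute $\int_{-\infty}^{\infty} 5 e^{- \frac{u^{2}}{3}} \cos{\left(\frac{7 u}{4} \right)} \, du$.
$\frac{5 \sqrt{3} \sqrt{\pi}}{e^{\frac{147}{64}}}$

Let $b$ denote the cosine frequency and define $I(b) = \int_{-\infty}^{\infty} 5 e^{- \frac{u^{2}}{3}} \cos{\left(b u \right)} \, du$.

Differentiating under the integral sign,
$$I'(b) = \int_{-\infty}^{\infty} - 5 u e^{- \frac{u^{2}}{3}} \sin{\left(b u \right)} \, du.$$

Integrate $\int_{-\infty}^{\infty} u \sin(b u)\, e^{- \frac{u^{2}}{3}}\, du$ by parts with $w = \sin(b u)$ and $dv = u\, e^{- \frac{u^{2}}{3}}\, du$, giving $v = - \frac{3 e^{- \frac{u^{2}}{3}}}{2}$. The boundary term vanishes and
$$\int_{-\infty}^{\infty} u \sin(b u)\, e^{- \frac{u^{2}}{3}}\, du = \frac{3 b}{2} \int_{-\infty}^{\infty} \cos(b u)\, e^{- \frac{u^{2}}{3}}\, du,$$
so $I'(b) = - \frac{3 b}{2}\, I(b)$.

This is a separable first-order ODE; solving with the initial condition $I(0) = \int_{-\infty}^{\infty} 5 e^{- \frac{u^{2}}{3}}\,du = 5 \sqrt{3} \sqrt{\pi}$ gives
$$I(b) = 5 \sqrt{3} \sqrt{\pi} e^{- \frac{3 b^{2}}{4}}.$$

Setting $b = \frac{7}{4}$:
$$I = \frac{5 \sqrt{3} \sqrt{\pi}}{e^{\frac{147}{64}}}.$$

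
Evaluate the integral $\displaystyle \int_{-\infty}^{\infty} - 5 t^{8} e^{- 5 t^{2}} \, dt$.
$- \frac{21 \sqrt{5} \sqrt{\pi}}{2000}$

Begin with the known integral
$$J(a) = \int_{-\infty}^{\infty} - 5 e^{- a t^{2}} \, dt = - \frac{5 \sqrt{\pi}}{\sqrt{a}}.$$

Differentiating under the integral sign brings down a factor of $(-t^2)$:
$$\frac{dJ}{da} = \int_{-\infty}^{\infty} 5 t^{2} e^{- a t^{2}} \, dt = \frac{5 \sqrt{\pi}}{2 a^{\frac{3}{2}}}.$$

Repeating $4$ times in total — each differentiation brings down another $(-t^2)$ — gives
$$\frac{d^{4}J}{da^{4}} = \int_{-\infty}^{\infty} - 5 t^{8} e^{- a t^{2}} \, dt = - \frac{525 \sqrt{\pi}}{16 a^{\frac{9}{2}}},$$
and the integrand here is exactly the target integrand, so $I = - \frac{525 \sqrt{\pi}}{16 a^{\frac{9}{2}}}$.

Setting $a = 5$:
$$I = - \frac{21 \sqrt{5} \sqrt{\pi}}{2000}.$$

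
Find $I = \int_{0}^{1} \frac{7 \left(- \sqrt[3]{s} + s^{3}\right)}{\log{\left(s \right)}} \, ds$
$\log{\left(2187 \right)}$

Introduce a parameter $a$ in the exponent: let $I(a) = \int_{0}^{1} \frac{7 \left(s^{3} - s^{a}\right)}{\log{\left(s \right)}} \, ds$.

Since $\dfrac{\partial}{\partial a}\,s^{a} = s^{a} \ln s$, the $\ln s$ in the denominator cancels and
$$\frac{dI}{da} = \int_{0}^{1} -7 s^{a} \, ds = -7 \left[\frac{s^{a+1}}{a+1}\right]_0^1 = - \frac{7}{a + 1}.$$

Integrating with respect to $a$ gives $I(a) = - \log{\left(\frac{\left(a + 1\right)^{7}}{16384} \right)} + C$.

At $a = 3$ the integrand is identically $0$, so $I(3) = 0$. The closed form gives $0$, hence $C = 0$.

Setting $a = \frac{1}{3}$:
$$I = \log{\left(2187 \right)}.$$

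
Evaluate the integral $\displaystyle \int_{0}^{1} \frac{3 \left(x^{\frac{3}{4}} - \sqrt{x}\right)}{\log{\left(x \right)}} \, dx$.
$\log{\left(\frac{343}{216} \right)}$

Replace the exponent $\frac{3}{4}$ by a parameter $a$: let $I(a) = \int_{0}^{1} \frac{3 \left(- \sqrt{x} + x^{a}\right)}{\log{\left(x \right)}} \, dx$.

Since $\dfrac{\partial}{\partial a}\,x^{a} = x^{a} \ln x$, the $\ln x$ in the denominator cancels and
$$\frac{dI}{da} = \int_{0}^{1} 3 x^{a} \, dx = 3 \left[\frac{x^{a+1}}{a+1}\right]_0^1 = \frac{3}{a + 1}.$$

Integrating with respect to $a$ gives $I(a) = \log{\left(\frac{8 \left(a + 1\right)^{3}}{27} \right)} + C$.

At $a = \frac{1}{2}$ the integrand is identically $0$, so $I(\frac{1}{2}) = 0$. The closed form gives $0$, hence $C = 0$.

Setting $a = \frac{3}{4}$:
$$I = \log{\left(\frac{343}{216} \right)}.$$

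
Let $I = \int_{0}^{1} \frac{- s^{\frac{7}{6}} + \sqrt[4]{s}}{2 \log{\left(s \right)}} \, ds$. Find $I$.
$\log{\left(\frac{\sqrt{390}}{26} \right)}$

Consider the one-parameter family: let $I(a) = \int_{0}^{1} \frac{\sqrt[4]{s} - s^{a}}{2 \log{\left(s \right)}} \, ds$.

Since $\dfrac{\partial}{\partial a}\,s^{a} = s^{a} \ln s$, the $\ln s$ in the denominator cancels and
$$\frac{dI}{da} = \int_{0}^{1} - \frac{1}{2} s^{a} \, ds = - \frac{1}{2} \left[\frac{s^{a+1}}{a+1}\right]_0^1 = - \frac{1}{2 a + 2}.$$

Integrating with respect to $a$ gives $I(a) = - \frac{\log{\left(a + 1 \right)}}{2} - \log{\left(2 \right)} + \frac{\log{\left(5 \right)}}{2} + C$.

At $a = \frac{1}{4}$ the integrand is identically $0$, so $I(\frac{1}{4}) = 0$. The closed form gives $0$, hence $C = 0$.

Setting $a = \frac{7}{6}$:
$$I = \log{\left(\frac{\sqrt{390}}{26} \right)}.$$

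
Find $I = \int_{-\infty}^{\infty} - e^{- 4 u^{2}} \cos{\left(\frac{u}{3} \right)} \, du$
$- \frac{\sqrt{\pi}}{2 e^{\frac{1}{144}}}$

Treat the cosine frequency as a parameter and define $I(b) = \int_{-\infty}^{\infty} - e^{- 4 u^{2}} \cos{\left(b u \right)} \, du$.

Differentiating under the integral sign,
$$I'(b) = \int_{-\infty}^{\infty} u e^{- 4 u^{2}} \sin{\left(b u \right)} \, du.$$

Integrate $\int_{-\infty}^{\infty} u \sin(b u)\, e^{- 4 u^{2}}\, du$ by parts with $w = \sin(b u)$ and $dv = u\, e^{- 4 u^{2}}\, du$, giving $v = - \frac{e^{- 4 u^{2}}}{8}$. The boundary term vanishes and
$$\int_{-\infty}^{\infty} u \sin(b u)\, e^{- 4 u^{2}}\, du = \frac{b}{8} \int_{-\infty}^{\infty} \cos(b u)\, e^{- 4 u^{2}}\, du,$$
so $I'(b) = - \frac{b}{8}\, I(b)$.

This is a separable first-order ODE; solving with the initial condition $I(0) = \int_{-\infty}^{\infty} - e^{- 4 u^{2}}\,du = - \frac{\sqrt{\pi}}{2}$ gives
$$I(b) = - \frac{\sqrt{\pi} e^{- \frac{b^{2}}{16}}}{2}.$$

Setting $b = \frac{1}{3}$:
$$I = - \frac{\sqrt{\pi}}{2 e^{\frac{1}{144}}}.$$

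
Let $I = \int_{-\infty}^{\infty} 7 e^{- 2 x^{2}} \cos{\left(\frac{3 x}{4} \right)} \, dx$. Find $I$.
$\frac{7 \sqrt{2} \sqrt{\pi}}{2 e^{\frac{9}{128}}}$

Treat the cosine frequency as a parameter and define $I(b) = \int_{-\infty}^{\infty} 7 e^{- 2 x^{2}} \cos{\left(b x \right)} \, dx$.

Differentiating under the integral sign,
$$I'(b) = \int_{-\infty}^{\infty} - 7 x e^{- 2 x^{2}} \sin{\left(b x \right)} \, dx.$$

Integrate $\int_{-\infty}^{\infty} x \sin(b x)\, e^{- 2 x^{2}}\, dx$ by parts with $u = \sin(b x)$ and $dv = x\, e^{- 2 x^{2}}\, dx$, giving $v = - \frac{e^{- 2 x^{2}}}{4}$. The boundary term vanishes and
$$\int_{-\infty}^{\infty} x \sin(b x)\, e^{- 2 x^{2}}\, dx = \frac{b}{4} \int_{-\infty}^{\infty} \cos(b x)\, e^{- 2 x^{2}}\, dx,$$
so $I'(b) = - \frac{b}{4}\, I(b)$.

This is a separable first-order ODE; solving with the initial condition $I(0) = \int_{-\infty}^{\infty} 7 e^{- 2 x^{2}}\,dx = \frac{7 \sqrt{2} \sqrt{\pi}}{2}$ gives
$$I(b) = \frac{7 \sqrt{2} \sqrt{\pi} e^{- \frac{b^{2}}{8}}}{2}.$$

Setting $b = \frac{3}{4}$:
$$I = \frac{7 \sqrt{2} \sqrt{\pi}}{2 e^{\frac{9}{128}}}.$$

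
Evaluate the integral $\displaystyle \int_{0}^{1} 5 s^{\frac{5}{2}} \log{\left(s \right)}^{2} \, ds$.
$\frac{80}{343}$

Consider the simpler parametrised integral
$$J(a) = \int_{0}^{1} 5 s^{a} \, ds = \frac{5}{a + 1}.$$

Differentiating under the integral sign brings down a factor of $\ln s$:
$$\frac{dJ}{da} = \int_{0}^{1} 5 s^{a} \log{\left(s \right)} \, ds = - \frac{5}{\left(a + 1\right)^{2}}.$$

Repeating twice in total — each differentiation brings down another $\ln s$ — gives
$$\frac{d^{2}J}{da^{2}} = \int_{0}^{1} 5 s^{a} \log{\left(s \right)}^{2} \, ds = \frac{10}{\left(a + 1\right)^{3}},$$
and the integrand here is exactly the target integrand, so $I = \frac{10}{\left(a + 1\right)^{3}}$.

Setting $a = \frac{5}{2}$:
$$I = \frac{80}{343}.$$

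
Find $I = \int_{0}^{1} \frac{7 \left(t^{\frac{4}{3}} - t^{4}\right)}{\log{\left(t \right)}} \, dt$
$\log{\left(\frac{823543}{170859375} \right)}$

Replace the exponent $\frac{4}{3}$ by a parameter $a$: let $I(a) = \int_{0}^{1} \frac{7 \left(- t^{4} + t^{a}\right)}{\log{\left(t \right)}} \, dt$.

Since $\dfrac{\partial}{\partial a}\,t^{a} = t^{a} \ln t$, the $\ln t$ in the denominator cancels and
$$\frac{dI}{da} = \int_{0}^{1} 7 t^{a} \, dt = 7 \left[\frac{t^{a+1}}{a+1}\right]_0^1 = \frac{7}{a + 1}.$$

Integrating with respect to $a$ gives $I(a) = \log{\left(\frac{\left(a + 1\right)^{7}}{78125} \right)} + C$.

At $a = 4$ the integrand is identically $0$, so $I(4) = 0$. The closed form gives $0$, hence $C = 0$.

Setting $a = \frac{4}{3}$:
$$I = \log{\left(\frac{823543}{170859375} \right)}.$$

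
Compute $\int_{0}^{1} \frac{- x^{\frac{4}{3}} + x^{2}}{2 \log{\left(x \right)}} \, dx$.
$- \frac{\log{\left(7 \right)}}{2} + \log{\left(3 \right)}$

Replace the exponent $2$ by a parameter $a$: let $I(a) = \int_{0}^{1} \frac{- x^{\frac{4}{3}} + x^{a}}{2 \log{\left(x \right)}} \, dx$.

Since $\dfrac{\partial}{\partial a}\,x^{a} = x^{a} \ln x$, the $\ln x$ in the denominator cancels and
$$\frac{dI}{da} = \int_{0}^{1} \frac{1}{2} x^{a} \, dx = \frac{1}{2} \left[\frac{x^{a+1}}{a+1}\right]_0^1 = \frac{1}{2 \left(a + 1\right)}.$$

Integrating with respect to $a$ gives $I(a) = \log{\left(\frac{\sqrt{21} \sqrt{a + 1}}{7} \right)} + C$.

At $a = \frac{4}{3}$ the integrand is identically $0$, so $I(\frac{4}{3}) = 0$. The closed form gives $0$, hence $C = 0$.

Setting $a = 2$:
$$I = - \frac{\log{\left(7 \right)}}{2} + \log{\left(3 \right)}.$$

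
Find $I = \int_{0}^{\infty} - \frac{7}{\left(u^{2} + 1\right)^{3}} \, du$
$- \frac{21 \pi}{16}$

Begin with the known result
$$J(a) = \int_{0}^{\infty} - \frac{7}{a^{2} + u^{2}} \, du = - \frac{7 \pi}{2 a}.$$

Differentiating under the integral sign with respect to $a$,
$$\frac{dJ}{da} = \int_{0}^{\infty} \frac{14 a}{\left(a^{2} + u^{2}\right)^{2}} \, du = \frac{7 \pi}{2 a^{2}},$$
so $\int_{0}^{\infty} - \frac{7}{\left(a^{2} + u^{2}\right)^{2}} \, du = - \frac{7 \pi}{4 a^{3}}$.

Repeating — each differentiation of $1/(u^2+a^2)^j$ produces $-2ja/(u^2+a^2)^{j+1}$ — and dividing through by $-2ja$ at each step yields, after $2$ differentiations in total,
$$\int_{0}^{\infty} - \frac{7}{\left(a^{2} + u^{2}\right)^{3}} \, du = - \frac{21 \pi}{16 a^{5}}.$$

Setting $a = 1$:
$$I = - \frac{21 \pi}{16}.$$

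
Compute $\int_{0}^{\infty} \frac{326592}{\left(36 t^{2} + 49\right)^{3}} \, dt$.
$\frac{1458 \pi}{2401}$

Begin with the known result
$$J(a) = \int_{0}^{\infty} \frac{7}{a^{2} + t^{2}} \, dt = \frac{7 \pi}{2 a}.$$

Differentiating under the integral sign with respect to $a$,
$$\frac{dJ}{da} = \int_{0}^{\infty} - \frac{14 a}{\left(a^{2} + t^{2}\right)^{2}} \, dt = - \frac{7 \pi}{2 a^{2}},$$
so $\int_{0}^{\infty} \frac{7}{\left(a^{2} + t^{2}\right)^{2}} \, dt = \frac{7 \pi}{4 a^{3}}$.

Repeating — each differentiation of $1/(t^2+a^2)^j$ produces $-2ja/(t^2+a^2)^{j+1}$ — and dividing through by $-2ja$ at each step yields, after $2$ differentiations in total,
$$\int_{0}^{\infty} \frac{7}{\left(a^{2} + t^{2}\right)^{3}} \, dt = \frac{21 \pi}{16 a^{5}}.$$

Setting $a = \frac{7}{6}$:
$$I = \frac{1458 \pi}{2401}.$$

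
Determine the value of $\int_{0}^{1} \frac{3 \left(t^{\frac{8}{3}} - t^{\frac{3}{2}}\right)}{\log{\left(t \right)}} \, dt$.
$- \log{\left(\frac{3375}{10648} \right)}$

Replace the exponent $\frac{3}{2}$ by a parameter $a$: let $I(a) = \int_{0}^{1} \frac{3 \left(t^{\frac{8}{3}} - t^{a}\right)}{\log{\left(t \right)}} \, dt$.

Since $\dfrac{\partial}{\partial a}\,t^{a} = t^{a} \ln t$, the $\ln t$ in the denominator cancels and
$$\frac{dI}{da} = \int_{0}^{1} -3 t^{a} \, dt = -3 \left[\frac{t^{a+1}}{a+1}\right]_0^1 = - \frac{3}{a + 1}.$$

Integrating with respect to $a$ gives $I(a) = - \log{\left(\frac{27 \left(a + 1\right)^{3}}{1331} \right)} + C$.

At $a = \frac{8}{3}$ the integrand is identically $0$, so $I(\frac{8}{3}) = 0$. The closed form gives $0$, hence $C = 0$.

Setting $a = \frac{3}{2}$:
$$I = - \log{\left(\frac{3375}{10648} \right)}.$$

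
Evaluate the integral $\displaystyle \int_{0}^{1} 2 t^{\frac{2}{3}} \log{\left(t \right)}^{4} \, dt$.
$\frac{11664}{3125}$

Begin with the known integral
$$J(a) = \int_{0}^{1} 2 t^{a} \, dt = \frac{2}{a + 1}.$$

Differentiating under the integral sign brings down a factor of $\ln t$:
$$\frac{dJ}{da} = \int_{0}^{1} 2 t^{a} \log{\left(t \right)} \, dt = - \frac{2}{\left(a + 1\right)^{2}}.$$

Repeating $4$ times in total — each differentiation brings down another $\ln t$ — gives
$$\frac{d^{4}J}{da^{4}} = \int_{0}^{1} 2 t^{a} \log{\left(t \right)}^{4} \, dt = \frac{48}{\left(a + 1\right)^{5}},$$
and the integrand here is exactly the target integrand, so $I = \frac{48}{\left(a + 1\right)^{5}}$.

Setting $a = \frac{2}{3}$:
$$I = \frac{11664}{3125}.$$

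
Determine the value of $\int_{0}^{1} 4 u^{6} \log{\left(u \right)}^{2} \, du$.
$\frac{8}{343}$

Consider the simpler parametrised integral
$$J(a) = \int_{0}^{1} 4 u^{a} \, du = \frac{4}{a + 1}.$$

Differentiating under the integral sign brings down a factor of $\ln u$:
$$\frac{dJ}{da} = \int_{0}^{1} 4 u^{a} \log{\left(u \right)} \, du = - \frac{4}{\left(a + 1\right)^{2}}.$$

Repeating twice in total — each differentiation brings down another $\ln u$ — gives
$$\frac{d^{2}J}{da^{2}} = \int_{0}^{1} 4 u^{a} \log{\left(u \right)}^{2} \, du = \frac{8}{\left(a + 1\right)^{3}},$$
and the integrand here is exactly the target integrand, so $I = \frac{8}{\left(a + 1\right)^{3}}$.

Setting $a = 6$:
$$I = \frac{8}{343}.$$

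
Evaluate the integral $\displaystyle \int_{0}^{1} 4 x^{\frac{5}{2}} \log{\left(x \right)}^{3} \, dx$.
$- \frac{384}{2401}$

Start from the elementary integral
$$J(a) = \int_{0}^{1} 4 x^{a} \, dx = \frac{4}{a + 1}.$$

Differentiating under the integral sign brings down a factor of $\ln x$:
$$\frac{dJ}{da} = \int_{0}^{1} 4 x^{a} \log{\left(x \right)} \, dx = - \frac{4}{\left(a + 1\right)^{2}}.$$

Repeating $3$ times in total — each differentiation brings down another $\ln x$ — gives
$$\frac{d^{3}J}{da^{3}} = \int_{0}^{1} 4 x^{a} \log{\left(x \right)}^{3} \, dx = - \frac{24}{\left(a + 1\right)^{4}},$$
and the integrand here is exactly the target integrand, so $I = - \frac{24}{\left(a + 1\right)^{4}}$.

Setting $a = \frac{5}{2}$:
$$I = - \frac{384}{2401}.$$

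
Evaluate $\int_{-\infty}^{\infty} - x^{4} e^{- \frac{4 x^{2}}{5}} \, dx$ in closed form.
$- \frac{75 \sqrt{5} \sqrt{\pi}}{128}$

Begin with the known integral
$$J(a) = \int_{-\infty}^{\infty} - e^{- a x^{2}} \, dx = - \frac{\sqrt{\pi}}{\sqrt{a}}.$$

Differentiating under the integral sign brings down a factor of $(-x^2)$:
$$\frac{dJ}{da} = \int_{-\infty}^{\infty} x^{2} e^{- a x^{2}} \, dx = \frac{\sqrt{\pi}}{2 a^{\frac{3}{2}}}.$$

Repeating twice in total — each differentiation brings down another $(-x^2)$ — gives
$$\frac{d^{2}J}{da^{2}} = \int_{-\infty}^{\infty} - x^{4} e^{- a x^{2}} \, dx = - \frac{3 \sqrt{\pi}}{4 a^{\frac{5}{2}}},$$
and the integrand here is exactly the target integrand, so $I = - \frac{3 \sqrt{\pi}}{4 a^{\frac{5}{2}}}$.

Setting $a = \frac{4}{5}$:
$$I = - \frac{75 \sqrt{5} \sqrt{\pi}}{128}.$$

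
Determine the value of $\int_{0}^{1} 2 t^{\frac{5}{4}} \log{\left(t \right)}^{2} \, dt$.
$\frac{256}{729}$

Consider the simpler parametrised integral
$$J(a) = \int_{0}^{1} 2 t^{a} \, dt = \frac{2}{a + 1}.$$

Differentiating under the integral sign brings down a factor of $\ln t$:
$$\frac{dJ}{da} = \int_{0}^{1} 2 t^{a} \log{\left(t \right)} \, dt = - \frac{2}{\left(a + 1\right)^{2}}.$$

Repeating twice in total — each differentiation brings down another $\ln t$ — gives
$$\frac{d^{2}J}{da^{2}} = \int_{0}^{1} 2 t^{a} \log{\left(t \right)}^{2} \, dt = \frac{4}{\left(a + 1\right)^{3}},$$
and the integrand here is exactly the target integrand, so $I = \frac{4}{\left(a + 1\right)^{3}}$.

Setting $a = \frac{5}{4}$:
$$I = \frac{256}{729}.$$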